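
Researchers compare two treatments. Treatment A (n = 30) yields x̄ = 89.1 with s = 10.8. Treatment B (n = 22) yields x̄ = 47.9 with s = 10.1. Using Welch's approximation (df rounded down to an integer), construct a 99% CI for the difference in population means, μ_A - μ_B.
(33.36, 49.04)

Difference: x̄₁ - x̄₂ = 41.20
SE = √(s₁²/n₁ + s₂²/n₂) = √(10.8²/30 + 10.1²/22) = 2.9197
df = 47.03 → 47 (Welch–Satterthwaite, rounded down)
t* = 2.685

CI: 41.20 ± 2.685 · 2.9197 = 41.20 ± 7.84 = (33.36, 49.04)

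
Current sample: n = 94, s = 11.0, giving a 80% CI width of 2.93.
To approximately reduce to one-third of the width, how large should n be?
n ≈ 846

CI width ∝ 1/√n
To reduce width by factor 3, need √n to grow by 3 → need 3² = 9 times as many samples.

Current: n = 94, width = 2.93
New: n = 846, width ≈ 0.97

Width reduced by factor of 2.93/0.97 = 3.02.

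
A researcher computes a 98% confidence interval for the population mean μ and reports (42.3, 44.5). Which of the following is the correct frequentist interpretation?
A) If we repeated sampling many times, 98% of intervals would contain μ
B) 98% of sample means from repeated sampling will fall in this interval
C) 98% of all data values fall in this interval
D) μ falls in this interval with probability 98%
A

A) Correct — this is the frequentist long-run coverage interpretation.
B) Wrong — coverage applies to intervals containing μ, not to future x̄ values.
C) Wrong — a CI is about the parameter μ, not individual data values.
D) Wrong — μ is fixed; the randomness lives in the interval, not in μ.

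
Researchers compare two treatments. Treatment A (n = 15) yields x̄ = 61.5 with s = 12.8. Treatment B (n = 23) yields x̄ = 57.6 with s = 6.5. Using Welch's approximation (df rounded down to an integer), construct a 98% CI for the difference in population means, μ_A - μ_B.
(-5.22, 13.02)

Difference: x̄₁ - x̄₂ = 3.90
SE = √(s₁²/n₁ + s₂²/n₂) = √(12.8²/15 + 6.5²/23) = 3.5721
df = 18.77 → 18 (Welch–Satterthwaite, rounded down)
t* = 2.552

CI: 3.90 ± 2.552 · 3.5721 = 3.90 ± 9.12 = (-5.22, 13.02)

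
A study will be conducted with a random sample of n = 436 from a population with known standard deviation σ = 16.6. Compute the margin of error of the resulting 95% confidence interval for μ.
Margin of error = 1.56

Margin of error = z* · σ/√n
= 1.960 · 16.6/√436
= 1.960 · 16.6/20.8806
= 1.56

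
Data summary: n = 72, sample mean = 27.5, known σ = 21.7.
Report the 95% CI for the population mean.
(22.49, 32.51)

z-interval (σ known):
z* = 1.960 for 95% confidence

Margin of error = z* · σ/√n = 1.960 · 21.7/√72 = 5.01

CI: (27.5 - 5.01, 27.5 + 5.01) = (22.49, 32.51)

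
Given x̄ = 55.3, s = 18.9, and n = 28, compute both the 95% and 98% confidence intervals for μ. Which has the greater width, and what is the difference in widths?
98% CI is wider by 3.01

df = 27
95% CI: t* = 2.052, (47.97, 62.63), width = 2 · t* · s/√n = 14.66
98% CI: t* = 2.473, (46.47, 64.13), width = 2 · t* · s/√n = 17.67

The 98% CI is wider by 17.67 - 14.66 = 3.01.
Higher confidence requires a wider interval.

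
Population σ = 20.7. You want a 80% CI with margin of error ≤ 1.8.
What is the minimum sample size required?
n ≥ 218

For margin E ≤ 1.8:
n ≥ (z* · σ / E)²
n ≥ (1.282 · 20.7 / 1.8)²
n ≥ 217.36

Minimum n = 218 (rounding up)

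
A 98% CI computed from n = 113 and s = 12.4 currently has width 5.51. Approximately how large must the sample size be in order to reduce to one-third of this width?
n ≈ 1017

CI width ∝ 1/√n
To reduce width by factor 3, need √n to grow by 3 → need 3² = 9 times as many samples.

Current: n = 113, width = 5.51
New: n = 1017, width ≈ 1.81

Width reduced by factor of 5.51/1.81 = 3.04.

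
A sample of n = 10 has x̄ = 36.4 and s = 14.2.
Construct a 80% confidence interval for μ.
(30.19, 42.61)

t-interval (σ unknown):
df = n - 1 = 9
t* = 1.383 for 80% confidence

Margin of error = t* · s/√n = 1.383 · 14.2/√10 = 6.21

CI: (30.19, 42.61)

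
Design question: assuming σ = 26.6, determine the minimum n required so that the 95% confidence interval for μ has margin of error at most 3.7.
n ≥ 199

For margin E ≤ 3.7:
n ≥ (z* · σ / E)²
n ≥ (1.960 · 26.6 / 3.7)²
n ≥ 198.55

Minimum n = 199 (rounding up)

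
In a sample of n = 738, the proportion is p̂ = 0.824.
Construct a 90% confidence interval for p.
(0.801, 0.847)

Proportion CI:
SE = √(p̂(1-p̂)/n) = √(0.824 · 0.176 / 738) = 0.01402

z* = 1.645
Margin = z* · SE = 1.645 · 0.01402 = 0.0231

CI: 0.824 ± 0.0231 = (0.801, 0.847)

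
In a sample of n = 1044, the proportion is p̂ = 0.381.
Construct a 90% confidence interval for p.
(0.356, 0.406)

Proportion CI:
SE = √(p̂(1-p̂)/n) = √(0.381 · 0.619 / 1044) = 0.01503

z* = 1.645
Margin = z* · SE = 1.645 · 0.01503 = 0.0247

CI: 0.381 ± 0.0247 = (0.356, 0.406)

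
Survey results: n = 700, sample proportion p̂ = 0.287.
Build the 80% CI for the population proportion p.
(0.265, 0.309)

Proportion CI:
SE = √(p̂(1-p̂)/n) = √(0.287 · 0.713 / 700) = 0.01710

z* = 1.282
Margin = z* · SE = 1.282 · 0.01710 = 0.0219

CI: 0.287 ± 0.0219 = (0.265, 0.309)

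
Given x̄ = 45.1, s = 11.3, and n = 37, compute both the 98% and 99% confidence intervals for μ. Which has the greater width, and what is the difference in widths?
99% CI is wider by 1.06

df = 36
98% CI: t* = 2.434, (40.58, 49.62), width = 2 · t* · s/√n = 9.04
99% CI: t* = 2.719, (40.05, 50.15), width = 2 · t* · s/√n = 10.10

The 99% CI is wider by 10.10 - 9.04 = 1.06.
Higher confidence requires a wider interval.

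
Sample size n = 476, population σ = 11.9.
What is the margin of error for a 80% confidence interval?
Margin of error = 0.70

Margin of error = z* · σ/√n
= 1.282 · 11.9/√476
= 1.282 · 11.9/21.8174
= 0.70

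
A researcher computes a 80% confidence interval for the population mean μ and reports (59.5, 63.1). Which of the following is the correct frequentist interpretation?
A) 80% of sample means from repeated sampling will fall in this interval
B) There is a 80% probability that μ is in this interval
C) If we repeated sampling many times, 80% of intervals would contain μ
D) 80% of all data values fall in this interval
C

A) Wrong — coverage applies to intervals containing μ, not to future x̄ values.
B) Wrong — μ is fixed; the randomness lives in the interval, not in μ.
C) Correct — this is the frequentist long-run coverage interpretation.
D) Wrong — a CI is about the parameter μ, not individual data values.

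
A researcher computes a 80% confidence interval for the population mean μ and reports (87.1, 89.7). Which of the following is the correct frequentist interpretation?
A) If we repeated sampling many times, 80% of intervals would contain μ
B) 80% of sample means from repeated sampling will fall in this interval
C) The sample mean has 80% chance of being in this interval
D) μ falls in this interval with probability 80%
A

A) Correct — this is the frequentist long-run coverage interpretation.
B) Wrong — coverage applies to intervals containing μ, not to future x̄ values.
C) Wrong — x̄ is observed and sits in the interval by construction.
D) Wrong — μ is fixed; the randomness lives in the interval, not in μ.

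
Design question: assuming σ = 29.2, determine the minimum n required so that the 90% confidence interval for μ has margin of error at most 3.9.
n ≥ 152

For margin E ≤ 3.9:
n ≥ (z* · σ / E)²
n ≥ (1.645 · 29.2 / 3.9)²
n ≥ 151.69

Minimum n = 152 (rounding up)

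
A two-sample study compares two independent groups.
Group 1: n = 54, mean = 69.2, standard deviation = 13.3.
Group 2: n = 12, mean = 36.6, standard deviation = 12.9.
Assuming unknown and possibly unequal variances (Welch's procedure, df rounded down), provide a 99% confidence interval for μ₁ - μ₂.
(20.51, 44.69)

Difference: x̄₁ - x̄₂ = 32.60
SE = √(s₁²/n₁ + s₂²/n₂) = √(13.3²/54 + 12.9²/12) = 4.1404
df = 16.62 → 16 (Welch–Satterthwaite, rounded down)
t* = 2.921

CI: 32.60 ± 2.921 · 4.1404 = 32.60 ± 12.09 = (20.51, 44.69)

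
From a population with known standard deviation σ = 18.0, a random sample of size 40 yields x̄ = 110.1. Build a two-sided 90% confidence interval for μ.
(105.42, 114.78)

z-interval (σ known):
z* = 1.645 for 90% confidence

Margin of error = z* · σ/√n = 1.645 · 18.0/√40 = 4.68

CI: (110.1 - 4.68, 110.1 + 4.68) = (105.42, 114.78)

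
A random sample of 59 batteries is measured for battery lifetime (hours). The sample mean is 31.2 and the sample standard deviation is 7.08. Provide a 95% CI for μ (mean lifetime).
(29.35, 33.05)

t-interval (σ unknown):
df = n - 1 = 58
t* = 2.002 for 95% confidence

Margin of error = t* · s/√n = 2.002 · 7.08/√59 = 1.85

CI: (29.35, 33.05)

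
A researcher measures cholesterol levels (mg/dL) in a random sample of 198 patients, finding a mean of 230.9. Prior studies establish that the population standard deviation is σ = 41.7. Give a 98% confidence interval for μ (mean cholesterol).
(224.01, 237.79)

z-interval (σ known):
z* = 2.326 for 98% confidence

Margin of error = z* · σ/√n = 2.326 · 41.7/√198 = 6.89

CI: (230.9 - 6.89, 230.9 + 6.89) = (224.01, 237.79)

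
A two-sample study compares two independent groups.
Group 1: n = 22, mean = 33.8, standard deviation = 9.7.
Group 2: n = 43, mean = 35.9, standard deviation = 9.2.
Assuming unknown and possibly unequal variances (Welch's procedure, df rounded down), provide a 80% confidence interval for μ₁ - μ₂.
(-5.36, 1.16)

Difference: x̄₁ - x̄₂ = -2.10
SE = √(s₁²/n₁ + s₂²/n₂) = √(9.7²/22 + 9.2²/43) = 2.4990
df = 40.49 → 40 (Welch–Satterthwaite, rounded down)
t* = 1.303

CI: -2.10 ± 1.303 · 2.4990 = -2.10 ± 3.26 = (-5.36, 1.16)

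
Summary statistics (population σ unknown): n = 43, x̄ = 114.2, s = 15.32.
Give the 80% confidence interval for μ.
(111.16, 117.24)

t-interval (σ unknown):
df = n - 1 = 42
t* = 1.302 for 80% confidence

Margin of error = t* · s/√n = 1.302 · 15.32/√43 = 3.04

CI: (111.16, 117.24)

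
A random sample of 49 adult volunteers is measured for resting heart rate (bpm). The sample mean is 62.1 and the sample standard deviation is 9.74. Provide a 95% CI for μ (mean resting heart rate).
(59.30, 64.90)

t-interval (σ unknown):
df = n - 1 = 48
t* = 2.011 for 95% confidence

Margin of error = t* · s/√n = 2.011 · 9.74/√49 = 2.80

CI: (59.30, 64.90)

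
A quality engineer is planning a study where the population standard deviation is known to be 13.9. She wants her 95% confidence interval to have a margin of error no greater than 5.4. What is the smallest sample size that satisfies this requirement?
n ≥ 26

For margin E ≤ 5.4:
n ≥ (z* · σ / E)²
n ≥ (1.960 · 13.9 / 5.4)²
n ≥ 25.45

Minimum n = 26 (rounding up)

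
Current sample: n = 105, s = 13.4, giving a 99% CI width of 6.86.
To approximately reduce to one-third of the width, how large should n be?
n ≈ 945

CI width ∝ 1/√n
To reduce width by factor 3, need √n to grow by 3 → need 3² = 9 times as many samples.

Current: n = 105, width = 6.86
New: n = 945, width ≈ 2.25

Width reduced by factor of 6.86/2.25 = 3.05.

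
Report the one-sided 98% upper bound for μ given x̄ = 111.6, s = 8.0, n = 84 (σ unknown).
μ ≤ 113.42

Upper bound (one-sided):
t* = 2.087 (one-sided for 98%)
Upper bound = x̄ + t* · s/√n = 111.6 + 2.087 · 8.0/√84 = 113.42

We are 98% confident that μ ≤ 113.42.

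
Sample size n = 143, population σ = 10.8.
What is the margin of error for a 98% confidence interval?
Margin of error = 2.10

Margin of error = z* · σ/√n
= 2.326 · 10.8/√143
= 2.326 · 10.8/11.9583
= 2.10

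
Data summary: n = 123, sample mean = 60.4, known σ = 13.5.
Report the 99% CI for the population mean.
(57.26, 63.54)

z-interval (σ known):
z* = 2.576 for 99% confidence

Margin of error = z* · σ/√n = 2.576 · 13.5/√123 = 3.14

CI: (60.4 - 3.14, 60.4 + 3.14) = (57.26, 63.54)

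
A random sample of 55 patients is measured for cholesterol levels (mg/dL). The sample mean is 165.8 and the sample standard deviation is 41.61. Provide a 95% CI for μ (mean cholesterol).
(154.55, 177.05)

t-interval (σ unknown):
df = n - 1 = 54
t* = 2.005 for 95% confidence

Margin of error = t* · s/√n = 2.005 · 41.61/√55 = 11.25

CI: (154.55, 177.05)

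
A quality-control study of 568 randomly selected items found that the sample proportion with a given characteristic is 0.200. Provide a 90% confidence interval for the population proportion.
(0.172, 0.228)

Proportion CI:
SE = √(p̂(1-p̂)/n) = √(0.200 · 0.800 / 568) = 0.01678

z* = 1.645
Margin = z* · SE = 1.645 · 0.01678 = 0.0276

CI: 0.200 ± 0.0276 = (0.172, 0.228)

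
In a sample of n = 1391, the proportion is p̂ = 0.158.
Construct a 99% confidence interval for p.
(0.133, 0.183)

Proportion CI:
SE = √(p̂(1-p̂)/n) = √(0.158 · 0.842 / 1391) = 0.00978

z* = 2.576
Margin = z* · SE = 2.576 · 0.00978 = 0.0252

CI: 0.158 ± 0.0252 = (0.133, 0.183)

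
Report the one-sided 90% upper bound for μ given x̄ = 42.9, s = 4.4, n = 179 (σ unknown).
μ ≤ 43.32

Upper bound (one-sided):
t* = 1.286 (one-sided for 90%)
Upper bound = x̄ + t* · s/√n = 42.9 + 1.286 · 4.4/√179 = 43.32

We are 90% confident that μ ≤ 43.32.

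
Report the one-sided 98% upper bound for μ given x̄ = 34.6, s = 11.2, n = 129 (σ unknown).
μ ≤ 36.65

Upper bound (one-sided):
t* = 2.075 (one-sided for 98%)
Upper bound = x̄ + t* · s/√n = 34.6 + 2.075 · 11.2/√129 = 36.65

We are 98% confident that μ ≤ 36.65.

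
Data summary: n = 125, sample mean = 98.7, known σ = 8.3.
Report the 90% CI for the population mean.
(97.48, 99.92)

z-interval (σ known):
z* = 1.645 for 90% confidence

Margin of error = z* · σ/√n = 1.645 · 8.3/√125 = 1.22

CI: (98.7 - 1.22, 98.7 + 1.22) = (97.48, 99.92)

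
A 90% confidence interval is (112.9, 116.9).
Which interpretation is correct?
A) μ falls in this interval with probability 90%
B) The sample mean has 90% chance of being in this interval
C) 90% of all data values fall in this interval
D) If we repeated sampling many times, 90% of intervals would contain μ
D

A) Wrong — μ is fixed; the randomness lives in the interval, not in μ.
B) Wrong — x̄ is observed and sits in the interval by construction.
C) Wrong — a CI is about the parameter μ, not individual data values.
D) Correct — this is the frequentist long-run coverage interpretation.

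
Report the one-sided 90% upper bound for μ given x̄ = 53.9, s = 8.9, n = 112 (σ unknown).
μ ≤ 54.98

Upper bound (one-sided):
t* = 1.289 (one-sided for 90%)
Upper bound = x̄ + t* · s/√n = 53.9 + 1.289 · 8.9/√112 = 54.98

We are 90% confident that μ ≤ 54.98.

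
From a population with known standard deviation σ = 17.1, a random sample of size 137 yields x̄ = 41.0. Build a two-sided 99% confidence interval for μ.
(37.24, 44.76)

z-interval (σ known):
z* = 2.576 for 99% confidence

Margin of error = z* · σ/√n = 2.576 · 17.1/√137 = 3.76

CI: (41.0 - 3.76, 41.0 + 3.76) = (37.24, 44.76)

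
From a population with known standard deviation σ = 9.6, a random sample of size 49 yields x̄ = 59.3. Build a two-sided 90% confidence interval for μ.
(57.04, 61.56)

z-interval (σ known):
z* = 1.645 for 90% confidence

Margin of error = z* · σ/√n = 1.645 · 9.6/√49 = 2.26

CI: (59.3 - 2.26, 59.3 + 2.26) = (57.04, 61.56)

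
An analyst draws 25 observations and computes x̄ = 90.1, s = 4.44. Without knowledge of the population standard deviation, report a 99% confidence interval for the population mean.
(87.62, 92.58)

t-interval (σ unknown):
df = n - 1 = 24
t* = 2.797 for 99% confidence

Margin of error = t* · s/√n = 2.797 · 4.44/√25 = 2.48

CI: (87.62, 92.58)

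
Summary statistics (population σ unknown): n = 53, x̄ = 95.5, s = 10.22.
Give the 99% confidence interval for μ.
(91.75, 99.25)

t-interval (σ unknown):
df = n - 1 = 52
t* = 2.674 for 99% confidence

Margin of error = t* · s/√n = 2.674 · 10.22/√53 = 3.75

CI: (91.75, 99.25)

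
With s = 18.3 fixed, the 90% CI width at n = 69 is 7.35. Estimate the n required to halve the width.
n ≈ 276

CI width ∝ 1/√n
To reduce width by factor 2, need √n to grow by 2 → need 2² = 4 times as many samples.

Current: n = 69, width = 7.35
New: n = 276, width ≈ 3.64

Width reduced by factor of 7.35/3.64 = 2.02.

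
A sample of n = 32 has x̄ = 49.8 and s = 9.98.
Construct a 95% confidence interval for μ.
(46.20, 53.40)

t-interval (σ unknown):
df = n - 1 = 31
t* = 2.040 for 95% confidence

Margin of error = t* · s/√n = 2.040 · 9.98/√32 = 3.60

CI: (46.20, 53.40)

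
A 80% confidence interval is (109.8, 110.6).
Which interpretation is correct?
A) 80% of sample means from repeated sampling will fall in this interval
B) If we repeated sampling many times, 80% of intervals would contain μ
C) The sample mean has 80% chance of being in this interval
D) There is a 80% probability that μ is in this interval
B

A) Wrong — coverage applies to intervals containing μ, not to future x̄ values.
B) Correct — this is the frequentist long-run coverage interpretation.
C) Wrong — x̄ is observed and sits in the interval by construction.
D) Wrong — μ is fixed; the randomness lives in the interval, not in μ.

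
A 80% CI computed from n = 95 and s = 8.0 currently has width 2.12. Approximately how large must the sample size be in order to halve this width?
n ≈ 380

CI width ∝ 1/√n
To reduce width by factor 2, need √n to grow by 2 → need 2² = 4 times as many samples.

Current: n = 95, width = 2.12
New: n = 380, width ≈ 1.05

Width reduced by factor of 2.12/1.05 = 2.02.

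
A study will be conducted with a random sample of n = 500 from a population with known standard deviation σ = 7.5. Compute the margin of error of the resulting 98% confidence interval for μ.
Margin of error = 0.78

Margin of error = z* · σ/√n
= 2.326 · 7.5/√500
= 2.326 · 7.5/22.3607
= 0.78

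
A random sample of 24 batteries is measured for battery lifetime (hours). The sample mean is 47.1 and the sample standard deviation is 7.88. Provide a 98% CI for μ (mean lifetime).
(43.08, 51.12)

t-interval (σ unknown):
df = n - 1 = 23
t* = 2.500 for 98% confidence

Margin of error = t* · s/√n = 2.500 · 7.88/√24 = 4.02

CI: (43.08, 51.12)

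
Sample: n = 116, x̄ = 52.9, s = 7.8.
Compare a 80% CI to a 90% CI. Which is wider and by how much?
90% CI is wider by 0.53

df = 115
80% CI: t* = 1.289, (51.97, 53.83), width = 2 · t* · s/√n = 1.87
90% CI: t* = 1.658, (51.70, 54.10), width = 2 · t* · s/√n = 2.40

The 90% CI is wider by 2.40 - 1.87 = 0.53.
Higher confidence requires a wider interval.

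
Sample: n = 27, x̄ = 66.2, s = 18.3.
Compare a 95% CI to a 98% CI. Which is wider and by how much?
98% CI is wider by 2.98

df = 26
95% CI: t* = 2.056, (58.96, 73.44), width = 2 · t* · s/√n = 14.48
98% CI: t* = 2.479, (57.47, 74.93), width = 2 · t* · s/√n = 17.46

The 98% CI is wider by 17.46 - 14.48 = 2.98.
Higher confidence requires a wider interval.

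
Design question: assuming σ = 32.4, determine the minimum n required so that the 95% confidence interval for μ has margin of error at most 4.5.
n ≥ 200

For margin E ≤ 4.5:
n ≥ (z* · σ / E)²
n ≥ (1.960 · 32.4 / 4.5)²
n ≥ 199.15

Minimum n = 200 (rounding up)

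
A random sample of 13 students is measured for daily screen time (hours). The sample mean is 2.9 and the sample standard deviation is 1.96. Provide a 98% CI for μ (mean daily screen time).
(1.44, 4.36)

t-interval (σ unknown):
df = n - 1 = 12
t* = 2.681 for 98% confidence

Margin of error = t* · s/√n = 2.681 · 1.96/√13 = 1.46

CI: (1.44, 4.36)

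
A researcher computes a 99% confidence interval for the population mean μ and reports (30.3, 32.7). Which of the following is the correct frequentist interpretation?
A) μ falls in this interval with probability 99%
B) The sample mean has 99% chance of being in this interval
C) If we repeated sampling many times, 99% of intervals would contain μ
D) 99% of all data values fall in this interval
C

A) Wrong — μ is fixed; the randomness lives in the interval, not in μ.
B) Wrong — x̄ is observed and sits in the interval by construction.
C) Correct — this is the frequentist long-run coverage interpretation.
D) Wrong — a CI is about the parameter μ, not individual data values.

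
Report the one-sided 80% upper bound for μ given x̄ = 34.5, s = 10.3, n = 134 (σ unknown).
μ ≤ 35.25

Upper bound (one-sided):
t* = 0.844 (one-sided for 80%)
Upper bound = x̄ + t* · s/√n = 34.5 + 0.844 · 10.3/√134 = 35.25

We are 80% confident that μ ≤ 35.25.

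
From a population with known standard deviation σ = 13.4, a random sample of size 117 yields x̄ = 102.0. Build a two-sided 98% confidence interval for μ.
(99.12, 104.88)

z-interval (σ known):
z* = 2.326 for 98% confidence

Margin of error = z* · σ/√n = 2.326 · 13.4/√117 = 2.88

CI: (102.0 - 2.88, 102.0 + 2.88) = (99.12, 104.88)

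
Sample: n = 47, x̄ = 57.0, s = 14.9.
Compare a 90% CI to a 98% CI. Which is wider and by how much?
98% CI is wider by 3.18

df = 46
90% CI: t* = 1.679, (53.35, 60.65), width = 2 · t* · s/√n = 7.30
98% CI: t* = 2.410, (51.76, 62.24), width = 2 · t* · s/√n = 10.48

The 98% CI is wider by 10.48 - 7.30 = 3.18.
Higher confidence requires a wider interval.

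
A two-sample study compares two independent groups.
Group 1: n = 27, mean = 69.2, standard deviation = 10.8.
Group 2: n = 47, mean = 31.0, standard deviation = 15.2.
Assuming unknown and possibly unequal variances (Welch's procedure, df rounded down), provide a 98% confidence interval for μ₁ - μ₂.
(30.96, 45.44)

Difference: x̄₁ - x̄₂ = 38.20
SE = √(s₁²/n₁ + s₂²/n₂) = √(10.8²/27 + 15.2²/47) = 3.0390
df = 68.62 → 68 (Welch–Satterthwaite, rounded down)
t* = 2.382

CI: 38.20 ± 2.382 · 3.0390 = 38.20 ± 7.24 = (30.96, 45.44)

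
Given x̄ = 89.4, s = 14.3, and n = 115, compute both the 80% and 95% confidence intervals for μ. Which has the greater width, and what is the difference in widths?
95% CI is wider by 1.84

df = 114
80% CI: t* = 1.289, (87.68, 91.12), width = 2 · t* · s/√n = 3.44
95% CI: t* = 1.981, (86.76, 92.04), width = 2 · t* · s/√n = 5.28

The 95% CI is wider by 5.28 - 3.44 = 1.84.
Higher confidence requires a wider interval.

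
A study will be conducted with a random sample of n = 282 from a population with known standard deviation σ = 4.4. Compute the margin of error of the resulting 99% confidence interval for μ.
Margin of error = 0.67

Margin of error = z* · σ/√n
= 2.576 · 4.4/√282
= 2.576 · 4.4/16.7929
= 0.67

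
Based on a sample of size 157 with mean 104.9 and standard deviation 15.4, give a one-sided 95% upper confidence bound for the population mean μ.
μ ≤ 106.93

Upper bound (one-sided):
t* = 1.655 (one-sided for 95%)
Upper bound = x̄ + t* · s/√n = 104.9 + 1.655 · 15.4/√157 = 106.93

We are 95% confident that μ ≤ 106.93.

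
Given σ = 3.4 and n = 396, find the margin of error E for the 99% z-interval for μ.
Margin of error = 0.44

Margin of error = z* · σ/√n
= 2.576 · 3.4/√396
= 2.576 · 3.4/19.8997
= 0.44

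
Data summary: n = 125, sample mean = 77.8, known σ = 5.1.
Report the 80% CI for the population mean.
(77.22, 78.38)

z-interval (σ known):
z* = 1.282 for 80% confidence

Margin of error = z* · σ/√n = 1.282 · 5.1/√125 = 0.58

CI: (77.8 - 0.58, 77.8 + 0.58) = (77.22, 78.38)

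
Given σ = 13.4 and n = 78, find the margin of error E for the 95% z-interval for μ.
Margin of error = 2.97

Margin of error = z* · σ/√n
= 1.960 · 13.4/√78
= 1.960 · 13.4/8.8318
= 2.97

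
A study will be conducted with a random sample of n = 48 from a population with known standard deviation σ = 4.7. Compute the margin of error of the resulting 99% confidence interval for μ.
Margin of error = 1.75

Margin of error = z* · σ/√n
= 2.576 · 4.7/√48
= 2.576 · 4.7/6.9282
= 1.75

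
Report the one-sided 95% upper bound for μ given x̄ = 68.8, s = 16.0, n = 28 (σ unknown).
μ ≤ 73.95

Upper bound (one-sided):
t* = 1.703 (one-sided for 95%)
Upper bound = x̄ + t* · s/√n = 68.8 + 1.703 · 16.0/√28 = 73.95

We are 95% confident that μ ≤ 73.95.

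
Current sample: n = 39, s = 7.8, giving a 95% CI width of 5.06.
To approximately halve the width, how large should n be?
n ≈ 156

CI width ∝ 1/√n
To reduce width by factor 2, need √n to grow by 2 → need 2² = 4 times as many samples.

Current: n = 39, width = 5.06
New: n = 156, width ≈ 2.47

Width reduced by factor of 5.06/2.47 = 2.05.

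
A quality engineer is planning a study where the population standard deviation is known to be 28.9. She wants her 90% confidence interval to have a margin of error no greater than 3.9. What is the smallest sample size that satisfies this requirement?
n ≥ 149

For margin E ≤ 3.9:
n ≥ (z* · σ / E)²
n ≥ (1.645 · 28.9 / 3.9)²
n ≥ 148.59

Minimum n = 149 (rounding up)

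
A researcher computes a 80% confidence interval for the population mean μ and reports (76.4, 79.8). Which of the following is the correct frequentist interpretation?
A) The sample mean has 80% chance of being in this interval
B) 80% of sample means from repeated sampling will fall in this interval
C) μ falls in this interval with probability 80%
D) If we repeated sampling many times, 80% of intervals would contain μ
D

A) Wrong — x̄ is observed and sits in the interval by construction.
B) Wrong — coverage applies to intervals containing μ, not to future x̄ values.
C) Wrong — μ is fixed; the randomness lives in the interval, not in μ.
D) Correct — this is the frequentist long-run coverage interpretation.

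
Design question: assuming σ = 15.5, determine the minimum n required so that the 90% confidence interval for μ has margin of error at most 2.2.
n ≥ 135

For margin E ≤ 2.2:
n ≥ (z* · σ / E)²
n ≥ (1.645 · 15.5 / 2.2)²
n ≥ 134.32

Minimum n = 135 (rounding up)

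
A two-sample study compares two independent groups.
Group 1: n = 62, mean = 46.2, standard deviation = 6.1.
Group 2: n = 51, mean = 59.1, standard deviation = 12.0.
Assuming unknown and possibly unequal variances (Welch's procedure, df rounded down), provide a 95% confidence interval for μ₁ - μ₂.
(-16.59, -9.21)

Difference: x̄₁ - x̄₂ = -12.90
SE = √(s₁²/n₁ + s₂²/n₂) = √(6.1²/62 + 12.0²/51) = 1.8503
df = 70.89 → 70 (Welch–Satterthwaite, rounded down)
t* = 1.994

CI: -12.90 ± 1.994 · 1.8503 = -12.90 ± 3.69 = (-16.59, -9.21)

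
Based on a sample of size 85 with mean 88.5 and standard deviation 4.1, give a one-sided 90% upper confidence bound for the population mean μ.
μ ≤ 89.07

Upper bound (one-sided):
t* = 1.292 (one-sided for 90%)
Upper bound = x̄ + t* · s/√n = 88.5 + 1.292 · 4.1/√85 = 89.07

We are 90% confident that μ ≤ 89.07.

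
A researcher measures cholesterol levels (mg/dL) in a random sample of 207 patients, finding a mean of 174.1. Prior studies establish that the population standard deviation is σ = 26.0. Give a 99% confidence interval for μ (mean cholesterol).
(169.44, 178.76)

z-interval (σ known):
z* = 2.576 for 99% confidence

Margin of error = z* · σ/√n = 2.576 · 26.0/√207 = 4.66

CI: (174.1 - 4.66, 174.1 + 4.66) = (169.44, 178.76)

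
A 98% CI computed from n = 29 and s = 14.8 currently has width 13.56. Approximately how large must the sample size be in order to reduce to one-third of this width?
n ≈ 261

CI width ∝ 1/√n
To reduce width by factor 3, need √n to grow by 3 → need 3² = 9 times as many samples.

Current: n = 29, width = 13.56
New: n = 261, width ≈ 4.29

Width reduced by factor of 13.56/4.29 = 3.16.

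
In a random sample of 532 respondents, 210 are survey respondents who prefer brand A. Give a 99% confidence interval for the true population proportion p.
(0.340, 0.449)

Proportion CI:
p̂ = 210/532 = 0.39474
SE = √(p̂(1-p̂)/n) = √(0.39474 · 0.60526 / 532) = 0.02119

z* = 2.576
Margin = z* · SE = 2.576 · 0.02119 = 0.0546

CI: 0.39474 ± 0.0546 = (0.340, 0.449)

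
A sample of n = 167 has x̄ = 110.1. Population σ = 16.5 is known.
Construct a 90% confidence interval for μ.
(108.00, 112.20)

z-interval (σ known):
z* = 1.645 for 90% confidence

Margin of error = z* · σ/√n = 1.645 · 16.5/√167 = 2.10

CI: (110.1 - 2.10, 110.1 + 2.10) = (108.00, 112.20)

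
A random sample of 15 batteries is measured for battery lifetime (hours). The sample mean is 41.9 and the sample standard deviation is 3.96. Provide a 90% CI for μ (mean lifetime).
(40.10, 43.70)

t-interval (σ unknown):
df = n - 1 = 14
t* = 1.761 for 90% confidence

Margin of error = t* · s/√n = 1.761 · 3.96/√15 = 1.80

CI: (40.10, 43.70)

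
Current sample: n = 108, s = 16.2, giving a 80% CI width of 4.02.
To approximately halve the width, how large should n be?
n ≈ 432

CI width ∝ 1/√n
To reduce width by factor 2, need √n to grow by 2 → need 2² = 4 times as many samples.

Current: n = 108, width = 4.02
New: n = 432, width ≈ 2.00

Width reduced by factor of 4.02/2.00 = 2.01.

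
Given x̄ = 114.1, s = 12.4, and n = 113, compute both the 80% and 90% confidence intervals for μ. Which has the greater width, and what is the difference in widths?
90% CI is wider by 0.86

df = 112
80% CI: t* = 1.289, (112.60, 115.60), width = 2 · t* · s/√n = 3.01
90% CI: t* = 1.659, (112.16, 116.04), width = 2 · t* · s/√n = 3.87

The 90% CI is wider by 3.87 - 3.01 = 0.86.
Higher confidence requires a wider interval.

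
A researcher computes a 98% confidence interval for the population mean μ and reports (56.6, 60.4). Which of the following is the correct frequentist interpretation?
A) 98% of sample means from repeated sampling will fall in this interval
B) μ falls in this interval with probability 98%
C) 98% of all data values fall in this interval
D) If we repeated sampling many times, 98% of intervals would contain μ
D

A) Wrong — coverage applies to intervals containing μ, not to future x̄ values.
B) Wrong — μ is fixed; the randomness lives in the interval, not in μ.
C) Wrong — a CI is about the parameter μ, not individual data values.
D) Correct — this is the frequentist long-run coverage interpretation.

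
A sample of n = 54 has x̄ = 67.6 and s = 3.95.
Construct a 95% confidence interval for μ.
(66.52, 68.68)

t-interval (σ unknown):
df = n - 1 = 53
t* = 2.006 for 95% confidence

Margin of error = t* · s/√n = 2.006 · 3.95/√54 = 1.08

CI: (66.52, 68.68)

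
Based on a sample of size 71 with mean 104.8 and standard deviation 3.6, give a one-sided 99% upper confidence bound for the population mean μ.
μ ≤ 105.82

Upper bound (one-sided):
t* = 2.381 (one-sided for 99%)
Upper bound = x̄ + t* · s/√n = 104.8 + 2.381 · 3.6/√71 = 105.82

We are 99% confident that μ ≤ 105.82.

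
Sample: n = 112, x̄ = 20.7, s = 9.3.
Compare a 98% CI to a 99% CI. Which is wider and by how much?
99% CI is wider by 0.46

df = 111
98% CI: t* = 2.360, (18.63, 22.77), width = 2 · t* · s/√n = 4.15
99% CI: t* = 2.621, (18.40, 23.00), width = 2 · t* · s/√n = 4.61

The 99% CI is wider by 4.61 - 4.15 = 0.46.
Higher confidence requires a wider interval.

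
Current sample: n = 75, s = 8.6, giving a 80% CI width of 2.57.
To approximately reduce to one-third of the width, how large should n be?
n ≈ 675

CI width ∝ 1/√n
To reduce width by factor 3, need √n to grow by 3 → need 3² = 9 times as many samples.

Current: n = 75, width = 2.57
New: n = 675, width ≈ 0.85

Width reduced by factor of 2.57/0.85 = 3.02.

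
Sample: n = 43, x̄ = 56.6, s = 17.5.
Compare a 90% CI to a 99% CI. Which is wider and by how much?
99% CI is wider by 5.42

df = 42
90% CI: t* = 1.682, (52.11, 61.09), width = 2 · t* · s/√n = 8.98
99% CI: t* = 2.698, (49.40, 63.80), width = 2 · t* · s/√n = 14.40

The 99% CI is wider by 14.40 - 8.98 = 5.42.
Higher confidence requires a wider interval.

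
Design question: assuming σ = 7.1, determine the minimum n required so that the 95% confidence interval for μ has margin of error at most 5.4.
n ≥ 7

For margin E ≤ 5.4:
n ≥ (z* · σ / E)²
n ≥ (1.960 · 7.1 / 5.4)²
n ≥ 6.64

Minimum n = 7 (rounding up)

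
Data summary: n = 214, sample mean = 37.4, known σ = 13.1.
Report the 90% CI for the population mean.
(35.93, 38.87)

z-interval (σ known):
z* = 1.645 for 90% confidence

Margin of error = z* · σ/√n = 1.645 · 13.1/√214 = 1.47

CI: (37.4 - 1.47, 37.4 + 1.47) = (35.93, 38.87)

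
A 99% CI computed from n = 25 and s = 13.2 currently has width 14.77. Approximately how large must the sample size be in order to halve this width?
n ≈ 100

CI width ∝ 1/√n
To reduce width by factor 2, need √n to grow by 2 → need 2² = 4 times as many samples.

Current: n = 25, width = 14.77
New: n = 100, width ≈ 6.93

Width reduced by factor of 14.77/6.93 = 2.13.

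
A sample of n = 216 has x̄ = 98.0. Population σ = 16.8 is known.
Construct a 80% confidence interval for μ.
(96.53, 99.47)

z-interval (σ known):
z* = 1.282 for 80% confidence

Margin of error = z* · σ/√n = 1.282 · 16.8/√216 = 1.47

CI: (98.0 - 1.47, 98.0 + 1.47) = (96.53, 99.47)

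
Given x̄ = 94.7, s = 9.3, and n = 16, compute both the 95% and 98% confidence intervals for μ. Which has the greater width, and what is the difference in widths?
98% CI is wider by 2.19

df = 15
95% CI: t* = 2.131, (89.75, 99.65), width = 2 · t* · s/√n = 9.91
98% CI: t* = 2.602, (88.65, 100.75), width = 2 · t* · s/√n = 12.10

The 98% CI is wider by 12.10 - 9.91 = 2.19.
Higher confidence requires a wider interval.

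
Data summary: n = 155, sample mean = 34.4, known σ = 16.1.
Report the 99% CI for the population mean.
(31.07, 37.73)

z-interval (σ known):
z* = 2.576 for 99% confidence

Margin of error = z* · σ/√n = 2.576 · 16.1/√155 = 3.33

CI: (34.4 - 3.33, 34.4 + 3.33) = (31.07, 37.73)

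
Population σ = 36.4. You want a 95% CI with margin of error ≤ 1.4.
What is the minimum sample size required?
n ≥ 2597

For margin E ≤ 1.4:
n ≥ (z* · σ / E)²
n ≥ (1.960 · 36.4 / 1.4)²
n ≥ 2596.92

Minimum n = 2597 (rounding up)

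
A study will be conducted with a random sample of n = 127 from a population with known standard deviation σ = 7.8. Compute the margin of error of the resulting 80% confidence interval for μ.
Margin of error = 0.89

Margin of error = z* · σ/√n
= 1.282 · 7.8/√127
= 1.282 · 7.8/11.2694
= 0.89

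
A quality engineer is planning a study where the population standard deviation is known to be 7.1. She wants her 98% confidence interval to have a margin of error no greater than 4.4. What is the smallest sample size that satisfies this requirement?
n ≥ 15

For margin E ≤ 4.4:
n ≥ (z* · σ / E)²
n ≥ (2.326 · 7.1 / 4.4)²
n ≥ 14.09

Minimum n = 15 (rounding up)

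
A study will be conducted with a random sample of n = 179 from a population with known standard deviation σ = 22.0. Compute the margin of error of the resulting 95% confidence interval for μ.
Margin of error = 3.22

Margin of error = z* · σ/√n
= 1.960 · 22.0/√179
= 1.960 · 22.0/13.3791
= 3.22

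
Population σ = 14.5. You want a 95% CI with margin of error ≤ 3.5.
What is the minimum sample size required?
n ≥ 66

For margin E ≤ 3.5:
n ≥ (z* · σ / E)²
n ≥ (1.960 · 14.5 / 3.5)²
n ≥ 65.93

Minimum n = 66 (rounding up)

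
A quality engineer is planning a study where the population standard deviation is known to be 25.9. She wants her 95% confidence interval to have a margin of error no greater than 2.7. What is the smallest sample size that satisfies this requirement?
n ≥ 354

For margin E ≤ 2.7:
n ≥ (z* · σ / E)²
n ≥ (1.960 · 25.9 / 2.7)²
n ≥ 353.50

Minimum n = 354 (rounding up)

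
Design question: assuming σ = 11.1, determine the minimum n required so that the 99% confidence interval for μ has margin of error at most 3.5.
n ≥ 67

For margin E ≤ 3.5:
n ≥ (z* · σ / E)²
n ≥ (2.576 · 11.1 / 3.5)²
n ≥ 66.74

Minimum n = 67 (rounding up)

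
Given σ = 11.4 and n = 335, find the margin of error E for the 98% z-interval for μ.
Margin of error = 1.45

Margin of error = z* · σ/√n
= 2.326 · 11.4/√335
= 2.326 · 11.4/18.3030
= 1.45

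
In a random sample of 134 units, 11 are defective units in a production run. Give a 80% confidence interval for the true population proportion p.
(0.052, 0.112)

Proportion CI:
p̂ = 11/134 = 0.08209
SE = √(p̂(1-p̂)/n) = √(0.08209 · 0.91791 / 134) = 0.02371

z* = 1.282
Margin = z* · SE = 1.282 · 0.02371 = 0.0304

CI: 0.08209 ± 0.0304 = (0.052, 0.112)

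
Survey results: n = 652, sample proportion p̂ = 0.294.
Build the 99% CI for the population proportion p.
(0.248, 0.340)

Proportion CI:
SE = √(p̂(1-p̂)/n) = √(0.294 · 0.706 / 652) = 0.01784

z* = 2.576
Margin = z* · SE = 2.576 · 0.01784 = 0.0460

CI: 0.294 ± 0.0460 = (0.248, 0.340)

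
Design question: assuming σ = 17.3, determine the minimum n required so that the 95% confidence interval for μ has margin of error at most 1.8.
n ≥ 355

For margin E ≤ 1.8:
n ≥ (z* · σ / E)²
n ≥ (1.960 · 17.3 / 1.8)²
n ≥ 354.86

Minimum n = 355 (rounding up)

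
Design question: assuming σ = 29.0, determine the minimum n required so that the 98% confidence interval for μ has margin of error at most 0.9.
n ≥ 5618

For margin E ≤ 0.9:
n ≥ (z* · σ / E)²
n ≥ (2.326 · 29.0 / 0.9)²
n ≥ 5617.34

Minimum n = 5618 (rounding up)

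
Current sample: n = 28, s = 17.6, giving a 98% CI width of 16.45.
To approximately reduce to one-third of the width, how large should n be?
n ≈ 252

CI width ∝ 1/√n
To reduce width by factor 3, need √n to grow by 3 → need 3² = 9 times as many samples.

Current: n = 28, width = 16.45
New: n = 252, width ≈ 5.19

Width reduced by factor of 16.45/5.19 = 3.17.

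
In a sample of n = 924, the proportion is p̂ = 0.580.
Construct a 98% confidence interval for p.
(0.542, 0.618)

Proportion CI:
SE = √(p̂(1-p̂)/n) = √(0.580 · 0.420 / 924) = 0.01624

z* = 2.326
Margin = z* · SE = 2.326 · 0.01624 = 0.0378

CI: 0.580 ± 0.0378 = (0.542, 0.618)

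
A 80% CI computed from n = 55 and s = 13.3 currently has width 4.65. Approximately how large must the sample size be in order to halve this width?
n ≈ 220

CI width ∝ 1/√n
To reduce width by factor 2, need √n to grow by 2 → need 2² = 4 times as many samples.

Current: n = 55, width = 4.65
New: n = 220, width ≈ 2.30

Width reduced by factor of 4.65/2.30 = 2.02.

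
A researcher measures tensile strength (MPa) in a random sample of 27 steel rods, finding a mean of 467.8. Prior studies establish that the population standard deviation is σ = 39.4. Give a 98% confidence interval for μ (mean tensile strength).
(450.16, 485.44)

z-interval (σ known):
z* = 2.326 for 98% confidence

Margin of error = z* · σ/√n = 2.326 · 39.4/√27 = 17.64

CI: (467.8 - 17.64, 467.8 + 17.64) = (450.16, 485.44)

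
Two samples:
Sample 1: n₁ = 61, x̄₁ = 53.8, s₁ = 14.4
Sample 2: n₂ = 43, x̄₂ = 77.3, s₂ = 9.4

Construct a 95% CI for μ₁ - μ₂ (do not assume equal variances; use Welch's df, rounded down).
(-28.13, -18.87)

Difference: x̄₁ - x̄₂ = -23.50
SE = √(s₁²/n₁ + s₂²/n₂) = √(14.4²/61 + 9.4²/43) = 2.3354
df = 101.49 → 101 (Welch–Satterthwaite, rounded down)
t* = 1.984

CI: -23.50 ± 1.984 · 2.3354 = -23.50 ± 4.63 = (-28.13, -18.87)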